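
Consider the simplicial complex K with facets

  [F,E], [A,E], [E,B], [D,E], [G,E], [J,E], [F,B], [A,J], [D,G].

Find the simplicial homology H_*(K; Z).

H_0 = Z,  H_1 = Z^3.

Fix the vertex order A < B < D < E < F < G < J and write every simplex with vertices in increasing order. Then dim K = 1 and the simplices of K are:

  0-simplices (7): A, B, D, E, F, G, J
  1-simplices (9): AE, AJ, BE, BF, DE, DG, EF, EG, EJ

Hence C_0 ≅ Z^7, C_1 ≅ Z^9.

Boundary ∂_1: C_1 → C_0 sends each edge [p,q] (with p < q) to q − p. For instance
  ∂EF = F − E.
This gives a 7×9 integer matrix of rank 6; reducing to Smith normal form yields diagonal entries (1,1,1,1,1,1).

From H_k ≅ ker(∂_k) / im(∂_{k+1}) we obtain:

  H_0: rank C_0 − rank ∂_1 = 7 − 6 = 1, and the invariant factors of ∂_1 are all 1, so H_0 ≅ Z.
  H_1: rank ker ∂_1 − rank ∂_2 = (9 − 6) − 0 = 3, and there is no ∂_2, so H_1 ≅ Z^3.

As a check, the Euler characteristic is 7 − 9 = -2, which agrees with 1 − 3 = -2.
(K is a triangulation of a wedge of 3 circles.)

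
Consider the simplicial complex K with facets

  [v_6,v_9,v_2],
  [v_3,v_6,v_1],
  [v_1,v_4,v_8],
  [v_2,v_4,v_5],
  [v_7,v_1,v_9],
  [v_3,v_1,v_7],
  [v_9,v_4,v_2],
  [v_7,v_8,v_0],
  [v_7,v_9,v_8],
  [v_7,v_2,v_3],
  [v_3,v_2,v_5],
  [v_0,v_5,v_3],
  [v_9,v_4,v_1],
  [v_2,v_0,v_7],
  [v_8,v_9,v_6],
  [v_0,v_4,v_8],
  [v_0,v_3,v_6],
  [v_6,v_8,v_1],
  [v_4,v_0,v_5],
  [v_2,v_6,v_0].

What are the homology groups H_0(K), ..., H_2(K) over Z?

Fix the vertex order v_0 < v_1 < v_2 < v_3 < v_4 < v_5 < v_6 < v_7 < v_8 < v_9 and write every simplex with vertices in increasing order. Then dim K = 2 and the simplices of K are:

  0-simplices (10): [v_0], [v_1], [v_2], [v_3], [v_4], [v_5], [v_6], [v_7], [v_8], [v_9]
  1-simplices (30): (30 of them)
  2-simplices (20): (20 of them)

so the chain groups are C_0 ≅ Z^10, C_1 ≅ Z^30, C_2 ≅ Z^20.

∂_1: C_1 → C_0 maps an edge to its endpoints' difference, ∂[p,q] = q − p.
As a 10×30 matrix over Z this has rank 9, with invariant factors (1,1,1,1,1,1,1,1,1).

The boundary map ∂_2: C_2 → C_1 acts by ∂[p,q,r] = [q,r] − [p,r] + [p,q]. For instance
  ∂[v_0,v_3,v_5] = [v_3,v_5] − [v_0,v_5] + [v_0,v_3],
  ∂[v_1,v_4,v_8] = [v_4,v_8] − [v_1,v_8] + [v_1,v_4].
This gives a 30×20 integer matrix of rank 20; reducing to Smith normal form yields diagonal entries (1,1,1,1,1,1,1,1,1,1,1,1,1,1,1,1,1,1,1,2).

Now H_k = ker ∂_k / im ∂_{k+1}, so:

  H_0: rank C_0 − rank ∂_1 = 10 − 9 = 1, and the invariant factors of ∂_1 are all 1, so H_0 = Z.
  H_1: rank ker ∂_1 − rank ∂_2 = (30 − 9) − 20 = 1, and ∂_2 has invariant factor 2 > 1, so H_1 = Z × Z/2.
  H_2: rank ker ∂_2 − rank ∂_3 = (20 − 20) − 0 = 0, and there is no ∂_3, so H_2 = 0.

H_0 ≅ Z,  H_1 ≅ Z × Z/2,  H_2 = 0.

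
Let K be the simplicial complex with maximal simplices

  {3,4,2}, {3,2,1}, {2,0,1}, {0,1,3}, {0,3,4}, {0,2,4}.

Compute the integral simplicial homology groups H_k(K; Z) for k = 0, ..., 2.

Take the total order 0 < 1 < 2 < 3 < 4 on the vertex set. Then K (dimension 2) consists of the simplices:

  0-simplices (5): [0], [1], [2], [3], [4]
  1-simplices (9): [0,1], [0,2], [0,3], [0,4], [1,2], [1,3], [2,3], [2,4], [3,4]
  2-simplices (6): [0,1,2], [0,1,3], [0,2,4], [0,3,4], [1,2,3], [2,3,4]

so the chain groups are C_0 ≅ Z^5, C_1 ≅ Z^9, C_2 ≅ Z^6.

∂_1: C_1 → C_0 sends each edge [p,q] (with p < q) to q − p. For instance
  ∂[1,2] = [2] − [1].
As a 5×9 matrix over Z this has rank 4, with invariant factors (1,1,1,1).

∂_2: C_2 → C_1 sends each 2-simplex [p,q,r] to [q,r] − [p,r] + [p,q]. For instance
  ∂[0,3,4] = [3,4] − [0,4] + [0,3],
  ∂[1,2,3] = [2,3] − [1,3] + [1,2].
The 9×6 boundary matrix has rank 5 and Smith normal form diag(1,1,1,1,1).

Computing H_k = (kernel of ∂_k) / (image of ∂_{k+1}):

  H_0: rank C_0 − rank ∂_1 = 5 − 4 = 1, and the invariant factors of ∂_1 are all 1, so H_0 ≅ Z.
  H_1: rank ker ∂_1 − rank ∂_2 = (9 − 4) − 5 = 0, and the invariant factors of ∂_2 are all 1, so H_1 ≅ 0.
  H_2: rank ker ∂_2 − rank ∂_3 = (6 − 5) − 0 = 1, and there is no ∂_3, so H_2 ≅ Z.

As a check, the Euler characteristic is 5 − 9 + 6 = 2, which agrees with 1 − 0 + 1 = 2.
(K is a triangulation of the 2-sphere S^2.)

H_0 ≅ Z,  H_1 = 0,  H_2 ≅ Z.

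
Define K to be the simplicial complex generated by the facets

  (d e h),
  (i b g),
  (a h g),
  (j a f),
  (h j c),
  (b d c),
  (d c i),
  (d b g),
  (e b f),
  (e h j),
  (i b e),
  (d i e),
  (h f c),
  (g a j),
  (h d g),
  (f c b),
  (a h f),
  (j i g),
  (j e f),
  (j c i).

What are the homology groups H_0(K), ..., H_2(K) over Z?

Order the vertices as a < b < c < d < e < f < g < h < i < j. Listing each simplex with vertices in this order, K has dimension 2 with simplices:

  0-simplices (10): a, b, c, d, e, f, g, h, i, j
  1-simplices (30): af, ag, ah, aj, bc, bd, be, bf, bg, bi, cd, cf, ch, ci, cj, de, dg, dh, di, ef, eh, ei, ej, fh, fj, gh, gi, gj, hj, ij
  2-simplices (20): afh, afj, agh, agj, bcd, bcf, bdg, bef, bei, bgi, cdi, cfh, chj, cij, deh, dei, dgh, efj, ehj, gij

Hence C_0 ≅ Z^10, C_1 ≅ Z^30, C_2 ≅ Z^20.

Boundary ∂_1: C_1 → C_0 is given by ∂[p,q] = [q] − [p].
This gives a 10×30 integer matrix of rank 9; reducing to Smith normal form yields diagonal entries (1,1,1,1,1,1,1,1,1).

The boundary map ∂_2: C_2 → C_1 maps a triangle to the signed sum of its edges. For instance
  ∂afj = fj − aj + af,
  ∂bcf = cf − bf + bc.
The resulting 30×20 matrix has rank 20, and its Smith normal form has invariant factors (1,1,1,1,1,1,1,1,1,1,1,1,1,1,1,1,1,1,1,2).

Reading off H_k = ker ∂_k / im ∂_{k+1}:

  H_0: rank C_0 − rank ∂_1 = 10 − 9 = 1, and the invariant factors of ∂_1 are all 1, so H_0 = Z.
  H_1: rank ker ∂_1 − rank ∂_2 = (30 − 9) − 20 = 1, and ∂_2 has invariant factor 2 > 1, so H_1 = Z ⊕ Z_2.
  H_2: rank ker ∂_2 − rank ∂_3 = (20 − 20) − 0 = 0, and there is no ∂_3, so H_2 = 0.

H_0 ≅ Z,  H_1 ≅ Z ⊕ Z_2,  H_2 = 0.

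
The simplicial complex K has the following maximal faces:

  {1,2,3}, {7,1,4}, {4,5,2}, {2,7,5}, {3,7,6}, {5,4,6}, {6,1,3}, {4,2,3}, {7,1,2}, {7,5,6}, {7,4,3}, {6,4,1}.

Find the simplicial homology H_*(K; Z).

H_0 ≅ Z,  H_1 ≅ Z/2Z,  H_2 = 0.

Order the vertices as 1 < 2 < 3 < 4 < 5 < 6 < 7. Listing each simplex with vertices in this order, K has dimension 2 with simplices:

  0-simplices (7): [1], [2], [3], [4], [5], [6], [7]
  1-simplices (18): [1,2], [1,3], [1,4], [1,6], [1,7], [2,3], [2,4], [2,5], [2,7], [3,4], [3,6], [3,7], [4,5], [4,6], [4,7], [5,6], [5,7], [6,7]
  2-simplices (12): [1,2,3], [1,2,7], [1,3,6], [1,4,6], [1,4,7], [2,3,4], [2,4,5], [2,5,7], [3,4,7], [3,6,7], [4,5,6], [5,6,7]

Hence C_0 ≅ Z^7, C_1 ≅ Z^18, C_2 ≅ Z^12.

The boundary map ∂_1: C_1 → C_0 sends each edge [p,q] (with p < q) to q − p. For instance
  ∂[6,7] = [7] − [6].
The resulting 7×18 matrix has rank 6, and its Smith normal form has invariant factors (1,1,1,1,1,1).

∂_2: C_2 → C_1 maps a triangle to the signed sum of its edges. For instance
  ∂[1,2,7] = [2,7] − [1,7] + [1,2],
  ∂[3,6,7] = [6,7] − [3,7] + [3,6].
This gives a 18×12 integer matrix of rank 12; reducing to Smith normal form yields diagonal entries (1,1,1,1,1,1,1,1,1,1,1,2).

From H_k ≅ ker(∂_k) / im(∂_{k+1}) we obtain:

  H_0: rank C_0 − rank ∂_1 = 7 − 6 = 1, and the invariant factors of ∂_1 are all 1, so H_0 ≅ Z.
  H_1: rank ker ∂_1 − rank ∂_2 = (18 − 6) − 12 = 0, and ∂_2 has invariant factor 2 > 1, so H_1 ≅ Z/2Z.
  H_2: rank ker ∂_2 − rank ∂_3 = (12 − 12) − 0 = 0, and there is no ∂_3, so H_2 ≅ 0.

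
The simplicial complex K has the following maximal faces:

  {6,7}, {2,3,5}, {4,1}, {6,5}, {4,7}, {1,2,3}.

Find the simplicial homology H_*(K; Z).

Order the vertices as 1 < 2 < 3 < 4 < 5 < 6 < 7. Listing each simplex with vertices in this order, K has dimension 2 with simplices:

  0-simplices (7): [1], [2], [3], [4], [5], [6], [7]
  1-simplices (9): [1,2], [1,3], [1,4], [2,3], [2,5], [3,5], [4,7], [5,6], [6,7]
  2-simplices (2): [1,2,3], [2,3,5]

giving chain groups C_0 ≅ Z^7, C_1 ≅ Z^9, C_2 ≅ Z^2.

The boundary map ∂_1: C_1 → C_0 maps an edge to its endpoints' difference, ∂[p,q] = q − p.
As a 7×9 matrix over Z this has rank 6, with invariant factors (1,1,1,1,1,1).

Boundary ∂_2: C_2 → C_1 maps a triangle to the signed sum of its edges. For instance
  ∂[2,3,5] = [3,5] − [2,5] + [2,3],
  ∂[1,2,3] = [2,3] − [1,3] + [1,2].
The 9×2 boundary matrix has rank 2 and Smith normal form diag(1,1).

Reading off H_k = ker ∂_k / im ∂_{k+1}:

  H_0: rank C_0 − rank ∂_1 = 7 − 6 = 1, and the invariant factors of ∂_1 are all 1, so H_0 ≅ Z.
  H_1: rank ker ∂_1 − rank ∂_2 = (9 − 6) − 2 = 1, and the invariant factors of ∂_2 are all 1, so H_1 ≅ Z.
  H_2: rank ker ∂_2 − rank ∂_3 = (2 − 2) − 0 = 0, and there is no ∂_3, so H_2 ≅ 0.

H_0 ≅ Z,  H_1 ≅ Z,  H_2 = 0.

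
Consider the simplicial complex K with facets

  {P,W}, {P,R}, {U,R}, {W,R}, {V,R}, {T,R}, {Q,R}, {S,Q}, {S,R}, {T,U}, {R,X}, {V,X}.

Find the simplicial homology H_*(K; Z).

Order the vertices as P < Q < R < S < T < U < V < W < X. Listing each simplex with vertices in this order, K has dimension 1 with simplices:

  0-simplices (9): P, Q, R, S, T, U, V, W, X
  1-simplices (12): PR, PW, QR, QS, RS, RT, RU, RV, RW, RX, TU, VX

Hence C_0 ≅ Z^9, C_1 ≅ Z^12.

Boundary ∂_1: C_1 → C_0 maps an edge to its endpoints' difference, ∂[p,q] = q − p.
This gives a 9×12 integer matrix of rank 8; reducing to Smith normal form yields diagonal entries (1,1,1,1,1,1,1,1).

Computing H_k = (kernel of ∂_k) / (image of ∂_{k+1}):

  H_0: rank C_0 − rank ∂_1 = 9 − 8 = 1, and the invariant factors of ∂_1 are all 1, so H_0 = Z.
  H_1: rank ker ∂_1 − rank ∂_2 = (12 − 8) − 0 = 4, and there is no ∂_2, so H_1 = Z^4.

H_0 = Z,  H_1 = Z^4.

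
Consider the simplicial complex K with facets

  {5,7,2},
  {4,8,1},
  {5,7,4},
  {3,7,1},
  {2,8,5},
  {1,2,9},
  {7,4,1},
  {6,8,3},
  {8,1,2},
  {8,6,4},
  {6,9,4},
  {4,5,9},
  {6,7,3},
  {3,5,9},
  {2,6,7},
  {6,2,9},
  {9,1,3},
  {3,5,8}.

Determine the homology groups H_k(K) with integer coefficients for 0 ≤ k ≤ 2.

H_0 = Z,  H_1 = Z^2,  H_2 = Z.

K has 9 vertices, 27 edges, 18 triangles.
rank ∂_0 = 0, rank ∂_1 = 8 ⇒ b_0 = 9 − 0 − 8 = 1; all invariant factors of ∂_1 are 1 so no torsion. So H_0 ≅ Z.
rank ∂_1 = 8, rank ∂_2 = 17 ⇒ b_1 = 27 − 8 − 17 = 2; all invariant factors of ∂_2 are 1 so no torsion. So H_1 ≅ Z^2.
rank ∂_2 = 17, rank ∂_3 = 0 ⇒ b_2 = 18 − 17 − 0 = 1. So H_2 ≅ Z.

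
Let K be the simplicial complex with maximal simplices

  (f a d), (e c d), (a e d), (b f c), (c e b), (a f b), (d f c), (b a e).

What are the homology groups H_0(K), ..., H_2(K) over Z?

K has 6 vertices, 12 edges, 8 triangles.
rank ∂_0 = 0, rank ∂_1 = 5 ⇒ b_0 = 6 − 0 − 5 = 1; all invariant factors of ∂_1 are 1 so no torsion. So H_0 = Z.
rank ∂_1 = 5, rank ∂_2 = 7 ⇒ b_1 = 12 − 5 − 7 = 0; all invariant factors of ∂_2 are 1 so no torsion. So H_1 = 0.
rank ∂_2 = 7, rank ∂_3 = 0 ⇒ b_2 = 8 − 7 − 0 = 1. So H_2 = Z.

H_0 = Z,  H_1 = 0,  H_2 = Z.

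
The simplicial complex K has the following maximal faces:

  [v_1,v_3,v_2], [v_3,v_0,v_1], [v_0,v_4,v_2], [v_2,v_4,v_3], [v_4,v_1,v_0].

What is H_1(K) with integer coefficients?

H_1 ≅ Z.

K has 5 vertices, 10 edges, 5 triangles.
rank ∂_1 = 4, rank ∂_2 = 5 ⇒ b_1 = 10 − 4 − 5 = 1; all invariant factors of ∂_2 are 1 so no torsion. So H_1 = Z.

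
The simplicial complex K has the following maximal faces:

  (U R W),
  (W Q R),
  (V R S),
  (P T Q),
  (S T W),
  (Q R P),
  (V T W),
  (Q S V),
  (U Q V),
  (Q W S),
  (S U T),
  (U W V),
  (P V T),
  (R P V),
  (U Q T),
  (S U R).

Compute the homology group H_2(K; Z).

H_2 ≅ Z.

Take the total order P < Q < R < S < T < U < V < W on the vertex set. Then K (dimension 2) consists of the simplices:

  0-simplices (8): P, Q, R, S, T, U, V, W
  1-simplices (24): PQ, PR, PT, PV, QR, QS, QT, QU, QV, QW, RS, RU, RV, RW, ST, SU, SV, SW, TU, TV, TW, UV, UW, VW
  2-simplices (16): PQR, PQT, PRV, PTV, QRW, QSV, QSW, QTU, QUV, RSU, RSV, RUW, STU, STW, TVW, UVW

Hence C_0 ≅ Z^8, C_1 ≅ Z^24, C_2 ≅ Z^16.

∂_1: C_1 → C_0 is given by ∂[p,q] = [q] − [p]. For instance
  ∂PV = V − P.
As a 8×24 matrix over Z this has rank 7, with invariant factors (1,1,1,1,1,1,1).

The boundary map ∂_2: C_2 → C_1 maps a triangle to the signed sum of its edges. For instance
  ∂RSV = SV − RV + RS,
  ∂PRV = RV − PV + PR.
The resulting 24×16 matrix has rank 15, and its Smith normal form has invariant factors (1,1,1,1,1,1,1,1,1,1,1,1,1,1,1).

Computing H_k = (kernel of ∂_k) / (image of ∂_{k+1}):

  H_2: rank ker ∂_2 − rank ∂_3 = (16 − 15) − 0 = 1, and there is no ∂_3, so H_2 ≅ Z.

(K is a triangulation of the torus T^2.)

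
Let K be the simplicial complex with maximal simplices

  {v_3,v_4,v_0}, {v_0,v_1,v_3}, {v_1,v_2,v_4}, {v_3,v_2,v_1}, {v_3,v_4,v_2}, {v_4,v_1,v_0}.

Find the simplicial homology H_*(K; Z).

H_0 ≅ Z,  H_1 = 0,  H_2 ≅ Z.

K has 5 vertices, 9 edges, 6 triangles.
rank ∂_0 = 0, rank ∂_1 = 4 ⇒ b_0 = 5 − 0 − 4 = 1; all invariant factors of ∂_1 are 1 so no torsion. So H_0 ≅ Z.
rank ∂_1 = 4, rank ∂_2 = 5 ⇒ b_1 = 9 − 4 − 5 = 0; all invariant factors of ∂_2 are 1 so no torsion. So H_1 ≅ 0.
rank ∂_2 = 5, rank ∂_3 = 0 ⇒ b_2 = 6 − 5 − 0 = 1. So H_2 ≅ Z.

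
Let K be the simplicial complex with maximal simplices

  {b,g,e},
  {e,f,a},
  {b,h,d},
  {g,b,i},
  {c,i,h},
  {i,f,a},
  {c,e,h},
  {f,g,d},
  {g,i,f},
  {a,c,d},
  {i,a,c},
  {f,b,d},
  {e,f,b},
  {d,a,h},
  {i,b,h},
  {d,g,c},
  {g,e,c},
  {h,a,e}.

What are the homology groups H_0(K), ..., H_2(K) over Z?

Fix the vertex order a < b < c < d < e < f < g < h < i and write every simplex with vertices in increasing order. Then dim K = 2 and the simplices of K are:

  0-simplices (9): a, b, c, d, e, f, g, h, i
  1-simplices (27): ac, ad, ae, af, ah, ai, bd, be, bf, bg, bh, bi, cd, ce, cg, ch, ci, df, dg, dh, ef, eg, eh, fg, fi, gi, hi
  2-simplices (18): acd, aci, adh, aef, aeh, afi, bdf, bdh, bef, beg, bgi, bhi, cdg, ceg, ceh, chi, dfg, fgi

Hence C_0 ≅ Z^9, C_1 ≅ Z^27, C_2 ≅ Z^18.

∂_1: C_1 → C_0 is given by ∂[p,q] = [q] − [p].
This gives a 9×27 integer matrix of rank 8; reducing to Smith normal form yields diagonal entries (1,1,1,1,1,1,1,1).

Boundary ∂_2: C_2 → C_1 maps a triangle to the signed sum of its edges. For instance
  ∂fgi = gi − fi + fg,
  ∂ceg = eg − cg + ce.
As a 27×18 matrix over Z this has rank 18, with invariant factors (1,1,1,1,1,1,1,1,1,1,1,1,1,1,1,1,1,2).

Now H_k = ker ∂_k / im ∂_{k+1}, so:

  H_0: rank C_0 − rank ∂_1 = 9 − 8 = 1, and the invariant factors of ∂_1 are all 1, so H_0 = Z.
  H_1: rank ker ∂_1 − rank ∂_2 = (27 − 8) − 18 = 1, and ∂_2 has invariant factor 2 > 1, so H_1 = Z ⊕ Z/2Z.
  H_2: rank ker ∂_2 − rank ∂_3 = (18 − 18) − 0 = 0, and there is no ∂_3, so H_2 = 0.

(K is a triangulation of the Klein bottle.)

H_0 ≅ Z,  H_1 ≅ Z ⊕ Z/2Z,  H_2 = 0.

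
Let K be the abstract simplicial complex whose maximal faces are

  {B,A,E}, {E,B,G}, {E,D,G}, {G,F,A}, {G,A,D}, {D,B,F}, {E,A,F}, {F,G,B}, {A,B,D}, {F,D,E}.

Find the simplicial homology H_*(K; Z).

H_0 ≅ Z,  H_1 ≅ Z/2Z,  H_2 = 0.

Fix the vertex order A < B < D < E < F < G and write every simplex with vertices in increasing order. Then dim K = 2 and the simplices of K are:

  0-simplices (6): A, B, D, E, F, G
  1-simplices (15): AB, AD, AE, AF, AG, BD, BE, BF, BG, DE, DF, DG, EF, EG, FG
  2-simplices (10): ABD, ABE, ADG, AEF, AFG, BDF, BEG, BFG, DEF, DEG

giving chain groups C_0 ≅ Z^6, C_1 ≅ Z^15, C_2 ≅ Z^10.

The boundary map ∂_1: C_1 → C_0 is given by ∂[p,q] = [q] − [p].
The 6×15 boundary matrix has rank 5 and Smith normal form diag(1,1,1,1,1).

Boundary ∂_2: C_2 → C_1 acts by ∂[p,q,r] = [q,r] − [p,r] + [p,q]. For instance
  ∂ABD = BD − AD + AB,
  ∂BFG = FG − BG + BF.
The resulting 15×10 matrix has rank 10, and its Smith normal form has invariant factors (1,1,1,1,1,1,1,1,1,2).

Reading off H_k = ker ∂_k / im ∂_{k+1}:

  H_0: rank C_0 − rank ∂_1 = 6 − 5 = 1, and the invariant factors of ∂_1 are all 1, so H_0 ≅ Z.
  H_1: rank ker ∂_1 − rank ∂_2 = (15 − 5) − 10 = 0, and ∂_2 has invariant factor 2 > 1, so H_1 ≅ Z/2Z.
  H_2: rank ker ∂_2 − rank ∂_3 = (10 − 10) − 0 = 0, and there is no ∂_3, so H_2 ≅ 0.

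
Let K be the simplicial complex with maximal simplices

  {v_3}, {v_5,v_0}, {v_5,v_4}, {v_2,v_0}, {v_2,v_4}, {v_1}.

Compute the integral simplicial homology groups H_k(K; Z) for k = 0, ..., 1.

Take the total order v_0 < v_1 < v_2 < v_3 < v_4 < v_5 on the vertex set. Then K (dimension 1) consists of the simplices:

  0-simplices (6): [v_0], [v_1], [v_2], [v_3], [v_4], [v_5]
  1-simplices (4): [v_0,v_2], [v_0,v_5], [v_2,v_4], [v_4,v_5]

Hence C_0 ≅ Z^6, C_1 ≅ Z^4.

Boundary ∂_1: C_1 → C_0 is given by ∂[p,q] = [q] − [p].
As a 6×4 matrix over Z this has rank 3, with invariant factors (1,1,1).

Now H_k = ker ∂_k / im ∂_{k+1}, so:

  H_0: rank C_0 − rank ∂_1 = 6 − 3 = 3, and the invariant factors of ∂_1 are all 1, so H_0 ≅ Z^3.
  H_1: rank ker ∂_1 − rank ∂_2 = (4 − 3) − 0 = 1, and there is no ∂_2, so H_1 ≅ Z.

H_0 ≅ Z^3,  H_1 ≅ Z.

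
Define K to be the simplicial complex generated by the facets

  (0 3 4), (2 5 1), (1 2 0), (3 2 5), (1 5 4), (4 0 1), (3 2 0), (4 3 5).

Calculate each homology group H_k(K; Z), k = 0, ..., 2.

We work with the vertex ordering 0 < 1 < 2 < 3 < 4 < 5. The simplices of K, each written with vertices in increasing order, are:

  0-simplices (6): [0], [1], [2], [3], [4], [5]
  1-simplices (12): [0,1], [0,2], [0,3], [0,4], [1,2], [1,4], [1,5], [2,3], [2,5], [3,4], [3,5], [4,5]
  2-simplices (8): [0,1,2], [0,1,4], [0,2,3], [0,3,4], [1,2,5], [1,4,5], [2,3,5], [3,4,5]

so the chain groups are C_0 ≅ Z^6, C_1 ≅ Z^12, C_2 ≅ Z^8.

∂_1: C_1 → C_0 sends each edge [p,q] (with p < q) to q − p.
The resulting 6×12 matrix has rank 5, and its Smith normal form has invariant factors (1,1,1,1,1).

∂_2: C_2 → C_1 maps a triangle to the signed sum of its edges. For instance
  ∂[2,3,5] = [3,5] − [2,5] + [2,3],
  ∂[1,2,5] = [2,5] − [1,5] + [1,2].
The resulting 12×8 matrix has rank 7, and its Smith normal form has invariant factors (1,1,1,1,1,1,1).

Computing H_k = (kernel of ∂_k) / (image of ∂_{k+1}):

  H_0: rank C_0 − rank ∂_1 = 6 − 5 = 1, and the invariant factors of ∂_1 are all 1, so H_0 = Z.
  H_1: rank ker ∂_1 − rank ∂_2 = (12 − 5) − 7 = 0, and the invariant factors of ∂_2 are all 1, so H_1 = 0.
  H_2: rank ker ∂_2 − rank ∂_3 = (8 − 7) − 0 = 1, and there is no ∂_3, so H_2 = Z.

(K is a triangulation of the 2-sphere S^2.)

H_0 ≅ Z,  H_1 = 0,  H_2 ≅ Z.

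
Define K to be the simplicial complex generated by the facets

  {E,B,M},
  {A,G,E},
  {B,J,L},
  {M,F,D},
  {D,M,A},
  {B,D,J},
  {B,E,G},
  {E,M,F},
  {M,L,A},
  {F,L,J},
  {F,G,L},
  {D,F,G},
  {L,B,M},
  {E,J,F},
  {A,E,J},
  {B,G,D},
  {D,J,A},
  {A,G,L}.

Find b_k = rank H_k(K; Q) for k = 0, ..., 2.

We work with the vertex ordering A < B < D < E < F < G < J < L < M. The simplices of K, each written with vertices in increasing order, are:

  0-simplices (9): A, B, D, E, F, G, J, L, M
  1-simplices (27): AD, AE, AG, AJ, AL, AM, BD, BE, BG, BJ, BL, BM, DF, DG, DJ, DM, EF, EG, EJ, EM, FG, FJ, FL, FM, GL, JL, LM
  2-simplices (18): ADJ, ADM, AEG, AEJ, AGL, ALM, BDG, BDJ, BEG, BEM, BJL, BLM, DFG, DFM, EFJ, EFM, FGL, FJL

so the chain groups are C_0 ≅ Z^9, C_1 ≅ Z^27, C_2 ≅ Z^18.

∂_1: C_1 → C_0 is given by ∂[p,q] = [q] − [p].
The resulting 9×27 matrix has rank 8, and its Smith normal form has invariant factors (1,1,1,1,1,1,1,1).

Boundary ∂_2: C_2 → C_1 acts by ∂[p,q,r] = [q,r] − [p,r] + [p,q]. For instance
  ∂ADJ = DJ − AJ + AD,
  ∂FGL = GL − FL + FG.
The resulting 27×18 matrix has rank 17, and its Smith normal form has invariant factors (1,1,1,1,1,1,1,1,1,1,1,1,1,1,1,1,1).

Reading off H_k = ker ∂_k / im ∂_{k+1}:

  H_0: rank C_0 − rank ∂_1 = 9 − 8 = 1, and the invariant factors of ∂_1 are all 1, so H_0 ≅ Z.
  H_1: rank ker ∂_1 − rank ∂_2 = (27 − 8) − 17 = 2, and the invariant factors of ∂_2 are all 1, so H_1 ≅ Z^2.
  H_2: rank ker ∂_2 − rank ∂_3 = (18 − 17) − 0 = 1, and there is no ∂_3, so H_2 ≅ Z.

As a check, the Euler characteristic is 9 − 27 + 18 = 0, which agrees with 1 − 2 + 1 = 0.
(K is a triangulation of the torus T^2.)

Hence the Betti numbers are b_0 = 1, b_1 = 2, b_2 = 1.

b_0 = 1, b_1 = 2, b_2 = 1.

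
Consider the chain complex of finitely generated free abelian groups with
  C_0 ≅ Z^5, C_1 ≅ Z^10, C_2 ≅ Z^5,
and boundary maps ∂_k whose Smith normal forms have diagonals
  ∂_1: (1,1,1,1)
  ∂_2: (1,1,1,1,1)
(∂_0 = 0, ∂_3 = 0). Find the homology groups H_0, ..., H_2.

H_0: b_0 = 5 − 0 − 4 = 1; torsion from ∂_1 factors > 1: none. So H_0 ≅ Z.
H_1: b_1 = 10 − 4 − 5 = 1; torsion from ∂_2 factors > 1: none. So H_1 ≅ Z.
H_2: b_2 = 5 − 5 − 0 = 0; torsion from ∂_3 factors > 1: none. So H_2 ≅ 0.

H_0 ≅ Z,  H_1 ≅ Z,  H_2 = 0.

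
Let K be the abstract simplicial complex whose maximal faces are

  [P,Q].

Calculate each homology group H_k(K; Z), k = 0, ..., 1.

H_0 ≅ Z,  H_1 = 0.

Take the total order P < Q on the vertex set. Then K (dimension 1) consists of the simplices:

  0-simplices (2): P, Q
  1-simplices (1): PQ

so the chain groups are C_0 ≅ Z^2, C_1 ≅ Z^1.

∂_1: C_1 → C_0 sends each edge [p,q] (with p < q) to q − p.
The resulting 2×1 matrix has rank 1, and its Smith normal form has invariant factors (1).

Now H_k = ker ∂_k / im ∂_{k+1}, so:

  H_0: rank C_0 − rank ∂_1 = 2 − 1 = 1, and the invariant factors of ∂_1 are all 1, so H_0 ≅ Z.
  H_1: rank ker ∂_1 − rank ∂_2 = (1 − 1) − 0 = 0, and there is no ∂_2, so H_1 ≅ 0.

(K is a triangulation of the 1-simplex.)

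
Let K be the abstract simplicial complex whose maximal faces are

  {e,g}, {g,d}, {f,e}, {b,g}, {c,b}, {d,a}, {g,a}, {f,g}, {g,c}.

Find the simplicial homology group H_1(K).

We work with the vertex ordering a < b < c < d < e < f < g. The simplices of K, each written with vertices in increasing order, are:

  0-simplices (7): a, b, c, d, e, f, g
  1-simplices (9): ad, ag, bc, bg, cg, dg, ef, eg, fg

so the chain groups are C_0 ≅ Z^7, C_1 ≅ Z^9.

Boundary ∂_1: C_1 → C_0 sends each edge [p,q] (with p < q) to q − p.
This gives a 7×9 integer matrix of rank 6; reducing to Smith normal form yields diagonal entries (1,1,1,1,1,1).

From H_k ≅ ker(∂_k) / im(∂_{k+1}) we obtain:

  H_1: rank ker ∂_1 − rank ∂_2 = (9 − 6) − 0 = 3, and there is no ∂_2, so H_1 = Z^3.

H_1 ≅ Z^3.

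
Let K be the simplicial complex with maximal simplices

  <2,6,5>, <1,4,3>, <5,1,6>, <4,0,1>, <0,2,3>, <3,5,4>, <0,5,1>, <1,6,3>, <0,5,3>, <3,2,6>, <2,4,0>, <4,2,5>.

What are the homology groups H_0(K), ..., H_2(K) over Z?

Fix the vertex order 0 < 1 < 2 < 3 < 4 < 5 < 6 and write every simplex with vertices in increasing order. Then dim K = 2 and the simplices of K are:

  0-simplices (7): [0], [1], [2], [3], [4], [5], [6]
  1-simplices (18): [0,1], [0,2], [0,3], [0,4], [0,5], [1,3], [1,4], [1,5], [1,6], [2,3], [2,4], [2,5], [2,6], [3,4], [3,5], [3,6], [4,5], [5,6]
  2-simplices (12): [0,1,4], [0,1,5], [0,2,3], [0,2,4], [0,3,5], [1,3,4], [1,3,6], [1,5,6], [2,3,6], [2,4,5], [2,5,6], [3,4,5]

giving chain groups C_0 ≅ Z^7, C_1 ≅ Z^18, C_2 ≅ Z^12.

∂_1: C_1 → C_0 sends each edge [p,q] (with p < q) to q − p.
This gives a 7×18 integer matrix of rank 6; reducing to Smith normal form yields diagonal entries (1,1,1,1,1,1).

The boundary map ∂_2: C_2 → C_1 acts by ∂[p,q,r] = [q,r] − [p,r] + [p,q]. For instance
  ∂[2,5,6] = [5,6] − [2,6] + [2,5],
  ∂[1,3,4] = [3,4] − [1,4] + [1,3].
This gives a 18×12 integer matrix of rank 12; reducing to Smith normal form yields diagonal entries (1,1,1,1,1,1,1,1,1,1,1,2).

Computing H_k = (kernel of ∂_k) / (image of ∂_{k+1}):

  H_0: rank C_0 − rank ∂_1 = 7 − 6 = 1, and the invariant factors of ∂_1 are all 1, so H_0 ≅ Z.
  H_1: rank ker ∂_1 − rank ∂_2 = (18 − 6) − 12 = 0, and ∂_2 has invariant factor 2 > 1, so H_1 ≅ Z/2.
  H_2: rank ker ∂_2 − rank ∂_3 = (12 − 12) − 0 = 0, and there is no ∂_3, so H_2 ≅ 0.

As a check, the Euler characteristic is 7 − 18 + 12 = 1, which agrees with 1 − 0 + 0 = 1.
(K is a triangulation of the real projective plane RP^2.)

H_0 ≅ Z,  H_1 ≅ Z/2,  H_2 = 0.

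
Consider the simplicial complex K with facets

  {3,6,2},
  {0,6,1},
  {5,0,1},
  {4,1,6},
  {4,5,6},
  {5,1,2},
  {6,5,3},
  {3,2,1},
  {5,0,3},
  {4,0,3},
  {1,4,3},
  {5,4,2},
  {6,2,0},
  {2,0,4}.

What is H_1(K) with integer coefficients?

Take the total order 0 < 1 < 2 < 3 < 4 < 5 < 6 on the vertex set. Then K (dimension 2) consists of the simplices:

  0-simplices (7): [0], [1], [2], [3], [4], [5], [6]
  1-simplices (21): [0,1], [0,2], [0,3], [0,4], [0,5], [0,6], [1,2], [1,3], [1,4], [1,5], [1,6], [2,3], [2,4], [2,5], [2,6], [3,4], [3,5], [3,6], [4,5], [4,6], [5,6]
  2-simplices (14): [0,1,5], [0,1,6], [0,2,4], [0,2,6], [0,3,4], [0,3,5], [1,2,3], [1,2,5], [1,3,4], [1,4,6], [2,3,6], [2,4,5], [3,5,6], [4,5,6]

so the chain groups are C_0 ≅ Z^7, C_1 ≅ Z^21, C_2 ≅ Z^14.

Boundary ∂_1: C_1 → C_0 is given by ∂[p,q] = [q] − [p]. For instance
  ∂[0,3] = [3] − [0].
As a 7×21 matrix over Z this has rank 6, with invariant factors (1,1,1,1,1,1).

The boundary map ∂_2: C_2 → C_1 maps a triangle to the signed sum of its edges. For instance
  ∂[1,3,4] = [3,4] − [1,4] + [1,3],
  ∂[1,2,3] = [2,3] − [1,3] + [1,2].
This gives a 21×14 integer matrix of rank 13; reducing to Smith normal form yields diagonal entries (1,1,1,1,1,1,1,1,1,1,1,1,1).

From H_k ≅ ker(∂_k) / im(∂_{k+1}) we obtain:

  H_1: rank ker ∂_1 − rank ∂_2 = (21 − 6) − 13 = 2, and the invariant factors of ∂_2 are all 1, so H_1 = Z^2.

H_1 ≅ Z^2.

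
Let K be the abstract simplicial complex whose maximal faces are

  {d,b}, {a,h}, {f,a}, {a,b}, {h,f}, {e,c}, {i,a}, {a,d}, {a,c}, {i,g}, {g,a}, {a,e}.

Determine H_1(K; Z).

H_1 = Z^4.

We work with the vertex ordering a < b < c < d < e < f < g < h < i. The simplices of K, each written with vertices in increasing order, are:

  0-simplices (9): a, b, c, d, e, f, g, h, i
  1-simplices (12): ab, ac, ad, ae, af, ag, ah, ai, bd, ce, fh, gi

Hence C_0 ≅ Z^9, C_1 ≅ Z^12.

The boundary map ∂_1: C_1 → C_0 maps an edge to its endpoints' difference, ∂[p,q] = q − p. For instance
  ∂af = f − a.
The 9×12 boundary matrix has rank 8 and Smith normal form diag(1,1,1,1,1,1,1,1).

Now H_k = ker ∂_k / im ∂_{k+1}, so:

  H_1: rank ker ∂_1 − rank ∂_2 = (12 − 8) − 0 = 4, and there is no ∂_2, so H_1 ≅ Z^4.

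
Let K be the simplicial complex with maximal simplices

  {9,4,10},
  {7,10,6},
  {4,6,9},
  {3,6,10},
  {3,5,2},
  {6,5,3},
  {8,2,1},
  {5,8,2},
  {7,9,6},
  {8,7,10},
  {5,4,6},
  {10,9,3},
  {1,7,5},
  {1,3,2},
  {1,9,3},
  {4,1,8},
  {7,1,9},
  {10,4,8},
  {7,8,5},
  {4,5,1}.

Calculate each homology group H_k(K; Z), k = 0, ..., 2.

Fix the vertex order 1 < 2 < 3 < 4 < 5 < 6 < 7 < 8 < 9 < 10 and write every simplex with vertices in increasing order. Then dim K = 2 and the simplices of K are:

  0-simplices (10): [1], [2], [3], [4], [5], [6], [7], [8], [9], [10]
  1-simplices (30): (30 of them)
  2-simplices (20): (20 of them)

giving chain groups C_0 ≅ Z^10, C_1 ≅ Z^30, C_2 ≅ Z^20.

Boundary ∂_1: C_1 → C_0 maps an edge to its endpoints' difference, ∂[p,q] = q − p. For instance
  ∂[5,8] = [8] − [5].
The resulting 10×30 matrix has rank 9, and its Smith normal form has invariant factors (1,1,1,1,1,1,1,1,1).

The boundary map ∂_2: C_2 → C_1 sends each 2-simplex [p,q,r] to [q,r] − [p,r] + [p,q]. For instance
  ∂[3,5,6] = [5,6] − [3,6] + [3,5],
  ∂[4,9,10] = [9,10] − [4,10] + [4,9].
This gives a 30×20 integer matrix of rank 20; reducing to Smith normal form yields diagonal entries (1,1,1,1,1,1,1,1,1,1,1,1,1,1,1,1,1,1,1,2).

Now H_k = ker ∂_k / im ∂_{k+1}, so:

  H_0: rank C_0 − rank ∂_1 = 10 − 9 = 1, and the invariant factors of ∂_1 are all 1, so H_0 = Z.
  H_1: rank ker ∂_1 − rank ∂_2 = (30 − 9) − 20 = 1, and ∂_2 has invariant factor 2 > 1, so H_1 = Z ⊕ Z_2.
  H_2: rank ker ∂_2 − rank ∂_3 = (20 − 20) − 0 = 0, and there is no ∂_3, so H_2 = 0.

As a check, the Euler characteristic is 10 − 30 + 20 = 0, which agrees with 1 − 1 + 0 = 0.
(K is a triangulation of the Klein bottle.)

H_0 = Z,  H_1 = Z ⊕ Z_2,  H_2 = 0.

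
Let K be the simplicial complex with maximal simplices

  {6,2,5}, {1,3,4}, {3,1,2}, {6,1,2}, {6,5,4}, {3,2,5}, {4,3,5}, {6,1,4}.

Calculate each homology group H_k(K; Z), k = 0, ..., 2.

H_0 = Z,  H_1 = 0,  H_2 = Z.

We work with the vertex ordering 1 < 2 < 3 < 4 < 5 < 6. The simplices of K, each written with vertices in increasing order, are:

  0-simplices (6): [1], [2], [3], [4], [5], [6]
  1-simplices (12): [1,2], [1,3], [1,4], [1,6], [2,3], [2,5], [2,6], [3,4], [3,5], [4,5], [4,6], [5,6]
  2-simplices (8): [1,2,3], [1,2,6], [1,3,4], [1,4,6], [2,3,5], [2,5,6], [3,4,5], [4,5,6]

giving chain groups C_0 ≅ Z^6, C_1 ≅ Z^12, C_2 ≅ Z^8.

The boundary map ∂_1: C_1 → C_0 maps an edge to its endpoints' difference, ∂[p,q] = q − p. For instance
  ∂[1,6] = [6] − [1].
As a 6×12 matrix over Z this has rank 5, with invariant factors (1,1,1,1,1).

Boundary ∂_2: C_2 → C_1 maps a triangle to the signed sum of its edges. For instance
  ∂[1,3,4] = [3,4] − [1,4] + [1,3],
  ∂[4,5,6] = [5,6] − [4,6] + [4,5].
This gives a 12×8 integer matrix of rank 7; reducing to Smith normal form yields diagonal entries (1,1,1,1,1,1,1).

Reading off H_k = ker ∂_k / im ∂_{k+1}:

  H_0: rank C_0 − rank ∂_1 = 6 − 5 = 1, and the invariant factors of ∂_1 are all 1, so H_0 ≅ Z.
  H_1: rank ker ∂_1 − rank ∂_2 = (12 − 5) − 7 = 0, and the invariant factors of ∂_2 are all 1, so H_1 ≅ 0.
  H_2: rank ker ∂_2 − rank ∂_3 = (8 − 7) − 0 = 1, and there is no ∂_3, so H_2 ≅ Z.

(K is a triangulation of the 2-sphere S^2.)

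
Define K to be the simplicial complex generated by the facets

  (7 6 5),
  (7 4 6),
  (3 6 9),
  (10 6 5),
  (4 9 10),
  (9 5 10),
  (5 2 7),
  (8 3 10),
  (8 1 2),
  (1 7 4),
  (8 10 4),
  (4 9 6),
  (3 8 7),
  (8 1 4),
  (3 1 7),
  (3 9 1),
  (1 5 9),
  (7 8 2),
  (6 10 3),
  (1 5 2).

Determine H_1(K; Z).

We work with the vertex ordering 1 < 2 < 3 < 4 < 5 < 6 < 7 < 8 < 9 < 10. The simplices of K, each written with vertices in increasing order, are:

  0-simplices (10): [1], [2], [3], [4], [5], [6], [7], [8], [9], [10]
  1-simplices (30): (30 of them)
  2-simplices (20): (20 of them)

giving chain groups C_0 ≅ Z^10, C_1 ≅ Z^30, C_2 ≅ Z^20.

Boundary ∂_1: C_1 → C_0 sends each edge [p,q] (with p < q) to q − p. For instance
  ∂[6,10] = [10] − [6].
This gives a 10×30 integer matrix of rank 9; reducing to Smith normal form yields diagonal entries (1,1,1,1,1,1,1,1,1).

Boundary ∂_2: C_2 → C_1 maps a triangle to the signed sum of its edges. For instance
  ∂[5,9,10] = [9,10] − [5,10] + [5,9],
  ∂[1,2,5] = [2,5] − [1,5] + [1,2].
The 30×20 boundary matrix has rank 20 and Smith normal form diag(1,1,1,1,1,1,1,1,1,1,1,1,1,1,1,1,1,1,1,2).

Computing H_k = (kernel of ∂_k) / (image of ∂_{k+1}):

  H_1: rank ker ∂_1 − rank ∂_2 = (30 − 9) − 20 = 1, and ∂_2 has invariant factor 2 > 1, so H_1 = Z ⊕ Z/2Z.

H_1 ≅ Z ⊕ Z/2Z.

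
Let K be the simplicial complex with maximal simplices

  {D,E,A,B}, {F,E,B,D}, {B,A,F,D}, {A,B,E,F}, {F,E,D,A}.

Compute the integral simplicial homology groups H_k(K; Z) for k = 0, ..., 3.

H_0 ≅ Z,  H_1 = 0,  H_2 = 0,  H_3 ≅ Z.

We work with the vertex ordering A < B < D < E < F. The simplices of K, each written with vertices in increasing order, are:

  0-simplices (5): A, B, D, E, F
  1-simplices (10): AB, AD, AE, AF, BD, BE, BF, DE, DF, EF
  2-simplices (10): ABD, ABE, ABF, ADE, ADF, AEF, BDE, BDF, BEF, DEF
  3-simplices (5): ABDE, ABDF, ABEF, ADEF, BDEF

so the chain groups are C_0 ≅ Z^5, C_1 ≅ Z^10, C_2 ≅ Z^10, C_3 ≅ Z^5.

Boundary ∂_1: C_1 → C_0 is given by ∂[p,q] = [q] − [p]. For instance
  ∂DF = F − D.
The resulting 5×10 matrix has rank 4, and its Smith normal form has invariant factors (1,1,1,1).

The boundary map ∂_2: C_2 → C_1 maps a triangle to the signed sum of its edges. For instance
  ∂ADF = DF − AF + AD,
  ∂ABF = BF − AF + AB.
This gives a 10×10 integer matrix of rank 6; reducing to Smith normal form yields diagonal entries (1,1,1,1,1,1).

Boundary ∂_3: C_3 → C_2 sends each 3-simplex σ to the alternating sum Σ_i (−1)^i (σ with its i-th vertex removed). For instance
  ∂BDEF = DEF − BEF + BDF − BDE,
  ∂ABDF = BDF − ADF + ABF − ABD.
The 10×5 boundary matrix has rank 4 and Smith normal form diag(1,1,1,1).

Reading off H_k = ker ∂_k / im ∂_{k+1}:

  H_0: rank C_0 − rank ∂_1 = 5 − 4 = 1, and the invariant factors of ∂_1 are all 1, so H_0 = Z.
  H_1: rank ker ∂_1 − rank ∂_2 = (10 − 4) − 6 = 0, and the invariant factors of ∂_2 are all 1, so H_1 = 0.
  H_2: rank ker ∂_2 − rank ∂_3 = (10 − 6) − 4 = 0, and the invariant factors of ∂_3 are all 1, so H_2 = 0.
  H_3: rank ker ∂_3 − rank ∂_4 = (5 − 4) − 0 = 1, and there is no ∂_4, so H_3 = Z.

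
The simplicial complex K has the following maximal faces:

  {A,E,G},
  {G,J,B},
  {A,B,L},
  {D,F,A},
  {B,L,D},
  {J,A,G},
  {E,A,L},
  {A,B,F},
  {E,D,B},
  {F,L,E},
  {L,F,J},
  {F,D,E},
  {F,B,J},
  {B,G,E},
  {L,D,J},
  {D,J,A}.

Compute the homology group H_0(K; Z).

H_0 ≅ Z.

We work with the vertex ordering A < B < D < E < F < G < J < L. The simplices of K, each written with vertices in increasing order, are:

  0-simplices (8): A, B, D, E, F, G, J, L
  1-simplices (24): AB, AD, AE, AF, AG, AJ, AL, BD, BE, BF, BG, BJ, BL, DE, DF, DJ, DL, EF, EG, EL, FJ, FL, GJ, JL
  2-simplices (16): ABF, ABL, ADF, ADJ, AEG, AEL, AGJ, BDE, BDL, BEG, BFJ, BGJ, DEF, DJL, EFL, FJL

Hence C_0 ≅ Z^8, C_1 ≅ Z^24, C_2 ≅ Z^16.

The boundary map ∂_1: C_1 → C_0 is given by ∂[p,q] = [q] − [p]. For instance
  ∂BE = E − B.
The 8×24 boundary matrix has rank 7 and Smith normal form diag(1,1,1,1,1,1,1).

Boundary ∂_2: C_2 → C_1 sends each 2-simplex [p,q,r] to [q,r] − [p,r] + [p,q]. For instance
  ∂ADF = DF − AF + AD,
  ∂BDL = DL − BL + BD.
The 24×16 boundary matrix has rank 15 and Smith normal form diag(1,1,1,1,1,1,1,1,1,1,1,1,1,1,1).

From H_k ≅ ker(∂_k) / im(∂_{k+1}) we obtain:

  H_0: rank C_0 − rank ∂_1 = 8 − 7 = 1, and the invariant factors of ∂_1 are all 1, so H_0 ≅ Z.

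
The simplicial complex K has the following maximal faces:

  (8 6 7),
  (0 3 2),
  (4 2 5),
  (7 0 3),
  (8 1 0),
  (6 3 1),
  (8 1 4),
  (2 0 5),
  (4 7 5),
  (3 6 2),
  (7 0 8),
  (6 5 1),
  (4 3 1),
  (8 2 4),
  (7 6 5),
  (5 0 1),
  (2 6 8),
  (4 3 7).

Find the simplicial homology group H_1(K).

H_1 = Z^2.

Fix the vertex order 0 < 1 < 2 < 3 < 4 < 5 < 6 < 7 < 8 and write every simplex with vertices in increasing order. Then dim K = 2 and the simplices of K are:

  0-simplices (9): [0], [1], [2], [3], [4], [5], [6], [7], [8]
  1-simplices (27): (27 of them)
  2-simplices (18): [0,1,5], [0,1,8], [0,2,3], [0,2,5], [0,3,7], [0,7,8], [1,3,4], [1,3,6], [1,4,8], [1,5,6], [2,3,6], [2,4,5], [2,4,8], [2,6,8], [3,4,7], [4,5,7], [5,6,7], [6,7,8]

giving chain groups C_0 ≅ Z^9, C_1 ≅ Z^27, C_2 ≅ Z^18.

The boundary map ∂_1: C_1 → C_0 is given by ∂[p,q] = [q] − [p]. For instance
  ∂[6,8] = [8] − [6].
The 9×27 boundary matrix has rank 8 and Smith normal form diag(1,1,1,1,1,1,1,1).

∂_2: C_2 → C_1 acts by ∂[p,q,r] = [q,r] − [p,r] + [p,q]. For instance
  ∂[2,3,6] = [3,6] − [2,6] + [2,3],
  ∂[2,4,8] = [4,8] − [2,8] + [2,4].
The 27×18 boundary matrix has rank 17 and Smith normal form diag(1,1,1,1,1,1,1,1,1,1,1,1,1,1,1,1,1).

Computing H_k = (kernel of ∂_k) / (image of ∂_{k+1}):

  H_1: rank ker ∂_1 − rank ∂_2 = (27 − 8) − 17 = 2, and the invariant factors of ∂_2 are all 1, so H_1 = Z^2.

(K is a triangulation of the torus T^2.)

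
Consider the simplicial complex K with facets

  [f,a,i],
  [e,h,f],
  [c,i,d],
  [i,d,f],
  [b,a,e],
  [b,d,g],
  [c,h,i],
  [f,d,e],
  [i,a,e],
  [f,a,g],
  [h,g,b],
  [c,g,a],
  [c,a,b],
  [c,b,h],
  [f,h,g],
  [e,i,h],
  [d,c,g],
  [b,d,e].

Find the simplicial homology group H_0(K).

We work with the vertex ordering a < b < c < d < e < f < g < h < i. The simplices of K, each written with vertices in increasing order, are:

  0-simplices (9): a, b, c, d, e, f, g, h, i
  1-simplices (27): ab, ac, ae, af, ag, ai, bc, bd, be, bg, bh, cd, cg, ch, ci, de, df, dg, di, ef, eh, ei, fg, fh, fi, gh, hi
  2-simplices (18): abc, abe, acg, aei, afg, afi, bch, bde, bdg, bgh, cdg, cdi, chi, def, dfi, efh, ehi, fgh

Hence C_0 ≅ Z^9, C_1 ≅ Z^27, C_2 ≅ Z^18.

Boundary ∂_1: C_1 → C_0 sends each edge [p,q] (with p < q) to q − p. For instance
  ∂fg = g − f.
This gives a 9×27 integer matrix of rank 8; reducing to Smith normal form yields diagonal entries (1,1,1,1,1,1,1,1).

∂_2: C_2 → C_1 acts by ∂[p,q,r] = [q,r] − [p,r] + [p,q]. For instance
  ∂aei = ei − ai + ae,
  ∂bdg = dg − bg + bd.
This gives a 27×18 integer matrix of rank 18; reducing to Smith normal form yields diagonal entries (1,1,1,1,1,1,1,1,1,1,1,1,1,1,1,1,1,2).

Computing H_k = (kernel of ∂_k) / (image of ∂_{k+1}):

  H_0: rank C_0 − rank ∂_1 = 9 − 8 = 1, and the invariant factors of ∂_1 are all 1, so H_0 = Z.

(K is a triangulation of the Klein bottle.)

H_0 = Z.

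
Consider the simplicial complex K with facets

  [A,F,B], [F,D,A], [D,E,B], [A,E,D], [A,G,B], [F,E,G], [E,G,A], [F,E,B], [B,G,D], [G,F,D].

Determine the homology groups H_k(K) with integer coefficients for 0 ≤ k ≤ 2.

Order the vertices as A < B < D < E < F < G. Listing each simplex with vertices in this order, K has dimension 2 with simplices:

  0-simplices (6): A, B, D, E, F, G
  1-simplices (15): AB, AD, AE, AF, AG, BD, BE, BF, BG, DE, DF, DG, EF, EG, FG
  2-simplices (10): ABF, ABG, ADE, ADF, AEG, BDE, BDG, BEF, DFG, EFG

Hence C_0 ≅ Z^6, C_1 ≅ Z^15, C_2 ≅ Z^10.

Boundary ∂_1: C_1 → C_0 maps an edge to its endpoints' difference, ∂[p,q] = q − p. For instance
  ∂EG = G − E.
The resulting 6×15 matrix has rank 5, and its Smith normal form has invariant factors (1,1,1,1,1).

The boundary map ∂_2: C_2 → C_1 acts by ∂[p,q,r] = [q,r] − [p,r] + [p,q]. For instance
  ∂DFG = FG − DG + DF,
  ∂ABF = BF − AF + AB.
As a 15×10 matrix over Z this has rank 10, with invariant factors (1,1,1,1,1,1,1,1,1,2).

From H_k ≅ ker(∂_k) / im(∂_{k+1}) we obtain:

  H_0: rank C_0 − rank ∂_1 = 6 − 5 = 1, and the invariant factors of ∂_1 are all 1, so H_0 ≅ Z.
  H_1: rank ker ∂_1 − rank ∂_2 = (15 − 5) − 10 = 0, and ∂_2 has invariant factor 2 > 1, so H_1 ≅ Z/2.
  H_2: rank ker ∂_2 − rank ∂_3 = (10 − 10) − 0 = 0, and there is no ∂_3, so H_2 ≅ 0.

As a check, the Euler characteristic is 6 − 15 + 10 = 1, which agrees with 1 − 0 + 0 = 1.

H_0 ≅ Z,  H_1 ≅ Z/2,  H_2 = 0.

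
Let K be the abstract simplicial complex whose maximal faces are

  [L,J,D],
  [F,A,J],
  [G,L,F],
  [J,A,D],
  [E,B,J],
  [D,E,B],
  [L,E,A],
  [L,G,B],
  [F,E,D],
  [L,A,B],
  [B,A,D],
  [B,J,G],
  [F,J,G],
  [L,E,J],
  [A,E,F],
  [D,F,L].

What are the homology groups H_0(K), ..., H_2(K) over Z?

H_0 ≅ Z,  H_1 ≅ Z^2,  H_2 ≅ Z.

Order the vertices as A < B < D < E < F < G < J < L. Listing each simplex with vertices in this order, K has dimension 2 with simplices:

  0-simplices (8): A, B, D, E, F, G, J, L
  1-simplices (24): AB, AD, AE, AF, AJ, AL, BD, BE, BG, BJ, BL, DE, DF, DJ, DL, EF, EJ, EL, FG, FJ, FL, GJ, GL, JL
  2-simplices (16): ABD, ABL, ADJ, AEF, AEL, AFJ, BDE, BEJ, BGJ, BGL, DEF, DFL, DJL, EJL, FGJ, FGL

Hence C_0 ≅ Z^8, C_1 ≅ Z^24, C_2 ≅ Z^16.

The boundary map ∂_1: C_1 → C_0 sends each edge [p,q] (with p < q) to q − p. For instance
  ∂EJ = J − E.
As a 8×24 matrix over Z this has rank 7, with invariant factors (1,1,1,1,1,1,1).

Boundary ∂_2: C_2 → C_1 maps a triangle to the signed sum of its edges. For instance
  ∂ABL = BL − AL + AB,
  ∂FGJ = GJ − FJ + FG.
This gives a 24×16 integer matrix of rank 15; reducing to Smith normal form yields diagonal entries (1,1,1,1,1,1,1,1,1,1,1,1,1,1,1).

Now H_k = ker ∂_k / im ∂_{k+1}, so:

  H_0: rank C_0 − rank ∂_1 = 8 − 7 = 1, and the invariant factors of ∂_1 are all 1, so H_0 ≅ Z.
  H_1: rank ker ∂_1 − rank ∂_2 = (24 − 7) − 15 = 2, and the invariant factors of ∂_2 are all 1, so H_1 ≅ Z^2.
  H_2: rank ker ∂_2 − rank ∂_3 = (16 − 15) − 0 = 1, and there is no ∂_3, so H_2 ≅ Z.

As a check, the Euler characteristic is 8 − 24 + 16 = 0, which agrees with 1 − 2 + 1 = 0.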